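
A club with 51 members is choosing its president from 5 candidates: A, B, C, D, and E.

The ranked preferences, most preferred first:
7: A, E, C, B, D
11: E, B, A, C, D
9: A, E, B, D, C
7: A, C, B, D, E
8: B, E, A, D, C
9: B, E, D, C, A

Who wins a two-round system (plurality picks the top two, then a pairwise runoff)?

Round 1 first-place votes: A 23, B 17, C 0, D 0, E 11. A and B advance.
Runoff: A is ranked above B on 23 ballots, B above A on 28.

B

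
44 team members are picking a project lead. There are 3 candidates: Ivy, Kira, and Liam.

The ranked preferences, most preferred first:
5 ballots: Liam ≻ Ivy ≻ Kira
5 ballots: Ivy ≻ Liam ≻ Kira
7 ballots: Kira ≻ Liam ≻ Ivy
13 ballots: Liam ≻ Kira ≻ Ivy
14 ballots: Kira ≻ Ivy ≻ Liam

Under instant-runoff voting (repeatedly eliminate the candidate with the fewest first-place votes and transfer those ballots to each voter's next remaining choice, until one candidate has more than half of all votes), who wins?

Round 1: Ivy 5, Kira 21, Liam 18. Ivy eliminated.
Round 2: Kira 21, Liam 23. Liam has a majority (≥23).

Liam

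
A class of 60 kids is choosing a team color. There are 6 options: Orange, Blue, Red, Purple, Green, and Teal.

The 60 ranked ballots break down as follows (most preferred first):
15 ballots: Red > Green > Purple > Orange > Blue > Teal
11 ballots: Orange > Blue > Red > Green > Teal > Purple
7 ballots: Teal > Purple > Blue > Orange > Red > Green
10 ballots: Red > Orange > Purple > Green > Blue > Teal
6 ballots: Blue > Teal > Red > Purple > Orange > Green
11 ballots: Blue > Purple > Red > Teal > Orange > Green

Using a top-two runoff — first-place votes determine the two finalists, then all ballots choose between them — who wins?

Blue

Round 1 first-place votes: Orange 11, Blue 17, Red 25, Purple 0, Green 0, Teal 7. Red and Blue advance.
Runoff: Red is ranked above Blue on 25 ballots, Blue above Red on 35.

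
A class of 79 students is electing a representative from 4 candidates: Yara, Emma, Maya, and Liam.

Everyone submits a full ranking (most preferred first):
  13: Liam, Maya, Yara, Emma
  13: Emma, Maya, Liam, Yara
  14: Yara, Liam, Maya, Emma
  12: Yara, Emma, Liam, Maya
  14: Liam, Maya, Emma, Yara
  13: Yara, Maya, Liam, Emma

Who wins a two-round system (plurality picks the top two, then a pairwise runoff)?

Liam

Round 1 first-place votes: Yara 39, Emma 13, Maya 0, Liam 27. Yara and Liam advance.
Runoff: Yara is ranked above Liam on 39 ballots, Liam above Yara on 40.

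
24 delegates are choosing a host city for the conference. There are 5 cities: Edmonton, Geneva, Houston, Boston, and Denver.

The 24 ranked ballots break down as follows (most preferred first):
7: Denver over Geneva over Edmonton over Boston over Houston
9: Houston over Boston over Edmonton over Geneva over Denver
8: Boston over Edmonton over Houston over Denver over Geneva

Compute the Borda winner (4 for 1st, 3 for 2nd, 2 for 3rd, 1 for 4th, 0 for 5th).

Edmonton: 7×2 + 9×2 + 8×3 = 56
Geneva: 7×3 + 9×1 + 8×0 = 30
Houston: 7×0 + 9×4 + 8×2 = 52
Boston: 7×1 + 9×3 + 8×4 = 66
Denver: 7×4 + 9×0 + 8×1 = 36

Boston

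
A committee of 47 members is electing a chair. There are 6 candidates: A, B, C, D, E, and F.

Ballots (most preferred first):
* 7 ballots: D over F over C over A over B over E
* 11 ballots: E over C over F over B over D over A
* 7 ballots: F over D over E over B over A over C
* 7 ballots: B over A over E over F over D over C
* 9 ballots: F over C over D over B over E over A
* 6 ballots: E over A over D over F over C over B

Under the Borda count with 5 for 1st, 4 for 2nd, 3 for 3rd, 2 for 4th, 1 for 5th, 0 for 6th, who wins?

A: 7×2 + 11×0 + 7×1 + 7×4 + 9×0 + 6×4 = 73
B: 7×1 + 11×2 + 7×2 + 7×5 + 9×2 + 6×0 = 96
C: 7×3 + 11×4 + 7×0 + 7×0 + 9×4 + 6×1 = 107
D: 7×5 + 11×1 + 7×4 + 7×1 + 9×3 + 6×3 = 126
E: 7×0 + 11×5 + 7×3 + 7×3 + 9×1 + 6×5 = 136
F: 7×4 + 11×3 + 7×5 + 7×2 + 9×5 + 6×2 = 167

F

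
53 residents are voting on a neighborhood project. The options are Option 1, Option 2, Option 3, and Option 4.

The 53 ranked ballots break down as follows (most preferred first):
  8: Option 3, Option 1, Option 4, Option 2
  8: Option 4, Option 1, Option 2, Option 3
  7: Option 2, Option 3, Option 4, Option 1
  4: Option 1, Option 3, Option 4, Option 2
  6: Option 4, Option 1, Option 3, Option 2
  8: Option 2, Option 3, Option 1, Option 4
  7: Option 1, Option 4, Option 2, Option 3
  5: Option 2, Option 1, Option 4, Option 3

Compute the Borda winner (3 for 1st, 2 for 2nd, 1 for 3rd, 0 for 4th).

Option 1: 8×2 + 8×2 + 7×0 + 4×3 + 6×2 + 8×1 + 7×3 + 5×2 = 95
Option 2: 8×0 + 8×1 + 7×3 + 4×0 + 6×0 + 8×3 + 7×1 + 5×3 = 75
Option 3: 8×3 + 8×0 + 7×2 + 4×2 + 6×1 + 8×2 + 7×0 + 5×0 = 68
Option 4: 8×1 + 8×3 + 7×1 + 4×1 + 6×3 + 8×0 + 7×2 + 5×1 = 80

Option 1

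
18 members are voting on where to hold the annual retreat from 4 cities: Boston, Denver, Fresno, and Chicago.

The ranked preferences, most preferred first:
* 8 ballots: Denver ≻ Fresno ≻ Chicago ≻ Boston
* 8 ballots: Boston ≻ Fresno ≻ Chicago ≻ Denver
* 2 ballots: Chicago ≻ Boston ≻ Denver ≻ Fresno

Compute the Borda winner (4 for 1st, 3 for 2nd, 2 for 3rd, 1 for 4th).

Boston: 8×1 + 8×4 + 2×3 = 46
Denver: 8×4 + 8×1 + 2×2 = 44
Fresno: 8×3 + 8×3 + 2×1 = 50
Chicago: 8×2 + 8×2 + 2×4 = 40

Fresno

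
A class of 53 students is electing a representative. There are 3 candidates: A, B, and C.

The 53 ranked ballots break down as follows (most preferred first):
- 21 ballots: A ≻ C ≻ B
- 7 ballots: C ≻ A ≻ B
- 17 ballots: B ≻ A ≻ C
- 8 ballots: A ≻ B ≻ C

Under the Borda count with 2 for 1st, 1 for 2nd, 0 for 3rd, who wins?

A: 21×2 + 7×1 + 17×1 + 8×2 = 82
B: 21×0 + 7×0 + 17×2 + 8×1 = 42
C: 21×1 + 7×2 + 17×0 + 8×0 = 35

A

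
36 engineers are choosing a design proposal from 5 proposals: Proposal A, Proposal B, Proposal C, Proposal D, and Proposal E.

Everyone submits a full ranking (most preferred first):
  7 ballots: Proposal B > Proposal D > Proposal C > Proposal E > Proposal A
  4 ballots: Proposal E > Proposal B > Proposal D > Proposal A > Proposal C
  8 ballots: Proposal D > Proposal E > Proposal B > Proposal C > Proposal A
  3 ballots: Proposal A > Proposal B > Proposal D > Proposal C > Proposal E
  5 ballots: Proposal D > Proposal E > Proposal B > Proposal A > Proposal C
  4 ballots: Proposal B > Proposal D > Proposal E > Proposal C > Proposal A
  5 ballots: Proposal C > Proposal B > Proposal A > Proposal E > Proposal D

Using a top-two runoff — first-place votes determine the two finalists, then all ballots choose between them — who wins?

Proposal B

Round 1 first-place votes: Proposal A 3, Proposal B 11, Proposal C 5, Proposal D 13, Proposal E 4. Proposal D and Proposal B advance.
Runoff: Proposal D is ranked above Proposal B on 13 ballots, Proposal B above Proposal D on 23.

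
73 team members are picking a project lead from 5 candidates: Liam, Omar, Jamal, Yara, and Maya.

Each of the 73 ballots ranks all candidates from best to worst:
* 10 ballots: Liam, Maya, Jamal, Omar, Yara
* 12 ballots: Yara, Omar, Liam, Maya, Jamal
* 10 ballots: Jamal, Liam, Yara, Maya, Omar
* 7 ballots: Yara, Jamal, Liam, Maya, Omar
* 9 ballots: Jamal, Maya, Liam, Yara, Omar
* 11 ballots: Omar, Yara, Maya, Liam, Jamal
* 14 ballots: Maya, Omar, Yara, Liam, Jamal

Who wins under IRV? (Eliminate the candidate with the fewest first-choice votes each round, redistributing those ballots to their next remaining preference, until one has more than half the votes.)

Yara

Round 1: Liam 10, Omar 11, Jamal 19, Yara 19, Maya 14. Liam eliminated.
Round 2: Omar 11, Jamal 19, Yara 19, Maya 24. Omar eliminated.
Round 3: Jamal 19, Yara 30, Maya 24. Jamal eliminated.
Round 4: Yara 40, Maya 33. Yara has a majority (≥37).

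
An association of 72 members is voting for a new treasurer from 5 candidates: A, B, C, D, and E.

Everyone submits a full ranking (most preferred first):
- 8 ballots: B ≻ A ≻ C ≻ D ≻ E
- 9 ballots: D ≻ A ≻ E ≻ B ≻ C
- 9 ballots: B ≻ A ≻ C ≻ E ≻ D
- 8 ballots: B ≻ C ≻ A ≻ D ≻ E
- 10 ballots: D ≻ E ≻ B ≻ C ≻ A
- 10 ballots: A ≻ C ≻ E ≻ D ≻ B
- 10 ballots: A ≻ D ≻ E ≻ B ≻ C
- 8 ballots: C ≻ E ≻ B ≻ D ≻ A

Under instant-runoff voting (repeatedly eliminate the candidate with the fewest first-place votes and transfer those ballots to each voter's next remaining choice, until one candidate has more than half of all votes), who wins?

Round 1: A 20, B 25, C 8, D 19, E 0. E eliminated.
Round 2: A 20, B 25, C 8, D 19. C eliminated.
Round 3: A 20, B 33, D 19. D eliminated.
Round 4: A 29, B 43. B has a majority (≥37).

B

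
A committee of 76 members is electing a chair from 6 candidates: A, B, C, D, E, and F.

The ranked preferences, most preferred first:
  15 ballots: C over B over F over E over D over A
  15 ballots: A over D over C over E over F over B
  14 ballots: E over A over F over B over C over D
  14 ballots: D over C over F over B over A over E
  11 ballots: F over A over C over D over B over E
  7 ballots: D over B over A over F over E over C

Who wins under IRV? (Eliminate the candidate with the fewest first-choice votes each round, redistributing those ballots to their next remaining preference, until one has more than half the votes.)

Round 1: A 15, B 0, C 15, D 21, E 14, F 11. B eliminated.
Round 2: A 15, C 15, D 21, E 14, F 11. F eliminated.
Round 3: A 26, C 15, D 21, E 14. E eliminated.
Round 4: A 40, C 15, D 21. A has a majority (≥39).

A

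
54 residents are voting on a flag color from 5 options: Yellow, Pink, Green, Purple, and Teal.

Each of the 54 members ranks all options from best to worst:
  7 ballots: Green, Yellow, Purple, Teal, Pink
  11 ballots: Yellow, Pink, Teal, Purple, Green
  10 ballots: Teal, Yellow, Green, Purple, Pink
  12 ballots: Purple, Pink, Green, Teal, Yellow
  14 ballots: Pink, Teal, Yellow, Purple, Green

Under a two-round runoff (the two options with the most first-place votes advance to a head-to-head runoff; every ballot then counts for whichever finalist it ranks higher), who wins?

Purple

Round 1 first-place votes: Yellow 11, Pink 14, Green 7, Purple 12, Teal 10. Pink and Purple advance.
Runoff: Pink is ranked above Purple on 25 ballots, Purple above Pink on 29.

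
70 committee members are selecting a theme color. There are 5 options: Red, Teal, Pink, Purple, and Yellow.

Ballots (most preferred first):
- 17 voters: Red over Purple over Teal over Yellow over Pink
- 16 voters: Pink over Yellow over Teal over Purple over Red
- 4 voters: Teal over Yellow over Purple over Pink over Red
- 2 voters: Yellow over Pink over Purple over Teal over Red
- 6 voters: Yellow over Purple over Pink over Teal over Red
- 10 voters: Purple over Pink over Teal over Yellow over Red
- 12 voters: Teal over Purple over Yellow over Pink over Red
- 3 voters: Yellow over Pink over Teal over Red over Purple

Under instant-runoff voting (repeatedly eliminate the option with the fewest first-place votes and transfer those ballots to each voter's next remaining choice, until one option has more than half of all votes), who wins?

Pink

Round 1: Red 17, Teal 16, Pink 16, Purple 10, Yellow 11. Purple eliminated.
Round 2: Red 17, Teal 16, Pink 26, Yellow 11. Yellow eliminated.
Round 3: Red 17, Teal 16, Pink 37. Pink has a majority (≥36).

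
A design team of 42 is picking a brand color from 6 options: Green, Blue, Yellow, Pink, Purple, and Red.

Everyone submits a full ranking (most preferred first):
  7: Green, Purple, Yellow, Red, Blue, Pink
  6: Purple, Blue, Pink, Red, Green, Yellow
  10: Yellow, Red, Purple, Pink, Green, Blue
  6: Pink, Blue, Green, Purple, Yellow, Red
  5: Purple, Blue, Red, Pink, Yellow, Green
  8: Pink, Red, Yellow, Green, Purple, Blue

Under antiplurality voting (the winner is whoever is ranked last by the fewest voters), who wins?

Purple

Last-place votes: Green 5, Blue 18, Yellow 6, Pink 7, Purple 0, Red 6.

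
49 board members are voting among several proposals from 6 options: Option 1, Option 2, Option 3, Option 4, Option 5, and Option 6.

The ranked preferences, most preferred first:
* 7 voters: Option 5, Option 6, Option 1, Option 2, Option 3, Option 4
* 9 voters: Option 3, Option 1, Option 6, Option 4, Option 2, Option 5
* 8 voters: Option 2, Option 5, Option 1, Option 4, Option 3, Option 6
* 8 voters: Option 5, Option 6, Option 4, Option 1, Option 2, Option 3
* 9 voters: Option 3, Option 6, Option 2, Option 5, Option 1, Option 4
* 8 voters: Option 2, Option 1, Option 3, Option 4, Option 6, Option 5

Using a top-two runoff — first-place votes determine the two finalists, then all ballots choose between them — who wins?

Option 2

Round 1 first-place votes: Option 1 0, Option 2 16, Option 3 18, Option 4 0, Option 5 15, Option 6 0. Option 3 and Option 2 advance.
Runoff: Option 3 is ranked above Option 2 on 18 ballots, Option 2 above Option 3 on 31.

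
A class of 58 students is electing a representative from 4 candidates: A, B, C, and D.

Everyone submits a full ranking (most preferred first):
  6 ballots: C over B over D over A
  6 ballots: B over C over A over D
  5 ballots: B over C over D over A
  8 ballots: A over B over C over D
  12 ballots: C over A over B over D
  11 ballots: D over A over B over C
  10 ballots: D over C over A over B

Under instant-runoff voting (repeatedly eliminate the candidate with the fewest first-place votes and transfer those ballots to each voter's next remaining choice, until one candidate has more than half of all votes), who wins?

B

Round 1: A 8, B 11, C 18, D 21. A eliminated.
Round 2: B 19, C 18, D 21. C eliminated.
Round 3: B 37, D 21. B has a majority (≥30).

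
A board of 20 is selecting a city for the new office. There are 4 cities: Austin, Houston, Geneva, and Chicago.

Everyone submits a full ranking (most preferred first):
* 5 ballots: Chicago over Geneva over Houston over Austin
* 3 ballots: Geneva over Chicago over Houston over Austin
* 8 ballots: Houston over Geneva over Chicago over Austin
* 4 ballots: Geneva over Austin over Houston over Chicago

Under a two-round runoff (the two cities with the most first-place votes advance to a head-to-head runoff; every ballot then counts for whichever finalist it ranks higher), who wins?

Geneva

Round 1 first-place votes: Austin 0, Houston 8, Geneva 7, Chicago 5. Houston and Geneva advance.
Runoff: Houston is ranked above Geneva on 8 ballots, Geneva above Houston on 12.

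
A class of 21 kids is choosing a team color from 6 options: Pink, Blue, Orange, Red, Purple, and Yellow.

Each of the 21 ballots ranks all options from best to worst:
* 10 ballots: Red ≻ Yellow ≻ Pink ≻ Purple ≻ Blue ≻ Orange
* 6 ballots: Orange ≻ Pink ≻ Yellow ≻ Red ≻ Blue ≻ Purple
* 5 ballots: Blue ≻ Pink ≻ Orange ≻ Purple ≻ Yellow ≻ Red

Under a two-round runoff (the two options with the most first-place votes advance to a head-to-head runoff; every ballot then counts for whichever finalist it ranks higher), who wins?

Round 1 first-place votes: Pink 0, Blue 5, Orange 6, Red 10, Purple 0, Yellow 0. Red and Orange advance.
Runoff: Red is ranked above Orange on 10 ballots, Orange above Red on 11.

Orange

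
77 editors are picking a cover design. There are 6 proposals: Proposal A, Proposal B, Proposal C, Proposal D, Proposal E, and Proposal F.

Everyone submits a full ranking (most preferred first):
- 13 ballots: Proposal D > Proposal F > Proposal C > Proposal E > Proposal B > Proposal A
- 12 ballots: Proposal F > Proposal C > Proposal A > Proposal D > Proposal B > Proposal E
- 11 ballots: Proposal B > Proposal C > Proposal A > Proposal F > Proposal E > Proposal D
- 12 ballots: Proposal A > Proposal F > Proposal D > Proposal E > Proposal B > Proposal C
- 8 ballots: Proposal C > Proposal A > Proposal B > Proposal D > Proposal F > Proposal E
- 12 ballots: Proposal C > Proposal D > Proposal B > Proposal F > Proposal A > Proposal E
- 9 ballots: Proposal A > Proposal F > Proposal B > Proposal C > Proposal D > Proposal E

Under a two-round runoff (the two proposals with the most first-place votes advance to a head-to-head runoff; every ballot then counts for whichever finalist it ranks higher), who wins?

Proposal C

Round 1 first-place votes: Proposal A 21, Proposal B 11, Proposal C 20, Proposal D 13, Proposal E 0, Proposal F 12. Proposal A and Proposal C advance.
Runoff: Proposal A is ranked above Proposal C on 21 ballots, Proposal C above Proposal A on 56.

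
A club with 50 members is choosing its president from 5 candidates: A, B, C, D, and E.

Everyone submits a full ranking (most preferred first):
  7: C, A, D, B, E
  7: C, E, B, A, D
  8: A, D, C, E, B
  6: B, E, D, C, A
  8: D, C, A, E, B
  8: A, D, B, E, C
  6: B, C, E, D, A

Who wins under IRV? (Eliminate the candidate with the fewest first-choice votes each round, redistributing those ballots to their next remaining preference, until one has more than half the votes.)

C

Round 1: A 16, B 12, C 14, D 8, E 0. E eliminated.
Round 2: A 16, B 12, C 14, D 8. D eliminated.
Round 3: A 16, B 12, C 22. B eliminated.
Round 4: A 16, C 34. C has a majority (≥26).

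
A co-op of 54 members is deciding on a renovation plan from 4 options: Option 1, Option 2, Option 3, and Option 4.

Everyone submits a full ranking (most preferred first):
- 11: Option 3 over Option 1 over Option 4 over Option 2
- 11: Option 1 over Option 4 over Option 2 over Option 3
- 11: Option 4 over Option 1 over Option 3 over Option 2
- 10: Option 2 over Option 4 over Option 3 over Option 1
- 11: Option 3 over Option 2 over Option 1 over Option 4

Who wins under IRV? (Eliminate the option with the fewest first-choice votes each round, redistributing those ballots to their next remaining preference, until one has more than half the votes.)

Option 4

Round 1: Option 1 11, Option 2 10, Option 3 22, Option 4 11. Option 2 eliminated.
Round 2: Option 1 11, Option 3 22, Option 4 21. Option 1 eliminated.
Round 3: Option 3 22, Option 4 32. Option 4 has a majority (≥28).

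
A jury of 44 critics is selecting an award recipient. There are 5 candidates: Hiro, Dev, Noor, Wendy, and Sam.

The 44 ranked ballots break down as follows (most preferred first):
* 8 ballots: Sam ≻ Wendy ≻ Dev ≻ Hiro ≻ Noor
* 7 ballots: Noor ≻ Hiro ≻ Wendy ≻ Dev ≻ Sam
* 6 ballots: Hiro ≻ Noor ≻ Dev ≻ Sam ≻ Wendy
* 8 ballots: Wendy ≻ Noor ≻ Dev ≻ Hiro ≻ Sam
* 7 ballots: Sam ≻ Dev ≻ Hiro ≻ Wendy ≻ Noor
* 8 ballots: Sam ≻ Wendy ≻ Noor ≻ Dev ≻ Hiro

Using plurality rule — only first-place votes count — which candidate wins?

First-place votes: Hiro 6, Dev 0, Noor 7, Wendy 8, Sam 23.

Sam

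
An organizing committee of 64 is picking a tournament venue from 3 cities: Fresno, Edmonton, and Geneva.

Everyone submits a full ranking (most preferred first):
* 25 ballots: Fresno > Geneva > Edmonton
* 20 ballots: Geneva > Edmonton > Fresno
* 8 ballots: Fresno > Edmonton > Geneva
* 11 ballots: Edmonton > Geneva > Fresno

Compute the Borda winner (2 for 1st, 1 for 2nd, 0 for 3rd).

Fresno: 25×2 + 20×0 + 8×2 + 11×0 = 66
Edmonton: 25×0 + 20×1 + 8×1 + 11×2 = 50
Geneva: 25×1 + 20×2 + 8×0 + 11×1 = 76

Geneva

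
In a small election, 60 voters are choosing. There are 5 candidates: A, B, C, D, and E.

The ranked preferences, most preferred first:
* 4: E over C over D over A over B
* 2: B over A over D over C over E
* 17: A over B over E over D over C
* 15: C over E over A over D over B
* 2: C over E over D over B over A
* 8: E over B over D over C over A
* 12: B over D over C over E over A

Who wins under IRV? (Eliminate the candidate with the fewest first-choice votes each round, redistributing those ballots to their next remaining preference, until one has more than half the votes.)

Round 1: A 17, B 14, C 17, D 0, E 12. D eliminated.
Round 2: A 17, B 14, C 17, E 12. E eliminated.
Round 3: A 17, B 22, C 21. A eliminated.
Round 4: B 39, C 21. B has a majority (≥31).

B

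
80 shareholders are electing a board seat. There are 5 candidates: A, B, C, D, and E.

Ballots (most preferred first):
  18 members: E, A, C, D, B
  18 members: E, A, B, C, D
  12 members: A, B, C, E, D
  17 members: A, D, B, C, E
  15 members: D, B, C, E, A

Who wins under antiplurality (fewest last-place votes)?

C

Last-place votes: A 15, B 18, C 0, D 30, E 17.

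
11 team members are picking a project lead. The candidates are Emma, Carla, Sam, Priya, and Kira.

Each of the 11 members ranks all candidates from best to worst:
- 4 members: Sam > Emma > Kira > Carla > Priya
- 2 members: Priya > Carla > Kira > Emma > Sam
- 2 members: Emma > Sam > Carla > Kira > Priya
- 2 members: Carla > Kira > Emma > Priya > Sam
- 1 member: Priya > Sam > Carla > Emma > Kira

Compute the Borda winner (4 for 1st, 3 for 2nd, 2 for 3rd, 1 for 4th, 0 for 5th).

Emma

Emma: 4×3 + 2×1 + 2×4 + 2×2 + 1×1 = 27
Carla: 4×1 + 2×3 + 2×2 + 2×4 + 1×2 = 24
Sam: 4×4 + 2×0 + 2×3 + 2×0 + 1×3 = 25
Priya: 4×0 + 2×4 + 2×0 + 2×1 + 1×4 = 14
Kira: 4×2 + 2×2 + 2×1 + 2×3 + 1×0 = 20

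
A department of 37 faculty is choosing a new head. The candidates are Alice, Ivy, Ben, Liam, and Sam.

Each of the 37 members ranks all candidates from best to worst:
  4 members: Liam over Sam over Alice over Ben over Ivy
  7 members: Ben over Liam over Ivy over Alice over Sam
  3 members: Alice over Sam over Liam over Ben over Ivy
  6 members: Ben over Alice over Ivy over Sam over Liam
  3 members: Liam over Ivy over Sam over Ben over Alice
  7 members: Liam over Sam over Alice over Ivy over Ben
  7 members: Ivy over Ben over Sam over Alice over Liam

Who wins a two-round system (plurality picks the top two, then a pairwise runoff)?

Ben

Round 1 first-place votes: Alice 3, Ivy 7, Ben 13, Liam 14, Sam 0. Liam and Ben advance.
Runoff: Liam is ranked above Ben on 17 ballots, Ben above Liam on 20.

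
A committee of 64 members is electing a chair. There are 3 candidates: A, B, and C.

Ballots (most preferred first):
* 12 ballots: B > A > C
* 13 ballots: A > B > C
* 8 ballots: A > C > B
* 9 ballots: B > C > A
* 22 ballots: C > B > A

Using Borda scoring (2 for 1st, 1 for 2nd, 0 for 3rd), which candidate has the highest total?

A: 12×1 + 13×2 + 8×2 + 9×0 + 22×0 = 54
B: 12×2 + 13×1 + 8×0 + 9×2 + 22×1 = 77
C: 12×0 + 13×0 + 8×1 + 9×1 + 22×2 = 61

B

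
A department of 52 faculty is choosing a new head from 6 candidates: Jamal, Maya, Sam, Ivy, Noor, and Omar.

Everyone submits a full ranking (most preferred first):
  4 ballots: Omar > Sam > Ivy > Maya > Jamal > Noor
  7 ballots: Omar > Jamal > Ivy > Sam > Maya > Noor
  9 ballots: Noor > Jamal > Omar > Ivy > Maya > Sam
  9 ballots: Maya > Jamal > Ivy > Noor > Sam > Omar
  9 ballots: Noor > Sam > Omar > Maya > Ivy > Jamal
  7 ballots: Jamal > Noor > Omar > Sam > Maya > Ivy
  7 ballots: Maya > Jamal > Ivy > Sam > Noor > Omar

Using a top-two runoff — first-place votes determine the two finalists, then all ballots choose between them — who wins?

Maya

Round 1 first-place votes: Jamal 7, Maya 16, Sam 0, Ivy 0, Noor 18, Omar 11. Noor and Maya advance.
Runoff: Noor is ranked above Maya on 25 ballots, Maya above Noor on 27.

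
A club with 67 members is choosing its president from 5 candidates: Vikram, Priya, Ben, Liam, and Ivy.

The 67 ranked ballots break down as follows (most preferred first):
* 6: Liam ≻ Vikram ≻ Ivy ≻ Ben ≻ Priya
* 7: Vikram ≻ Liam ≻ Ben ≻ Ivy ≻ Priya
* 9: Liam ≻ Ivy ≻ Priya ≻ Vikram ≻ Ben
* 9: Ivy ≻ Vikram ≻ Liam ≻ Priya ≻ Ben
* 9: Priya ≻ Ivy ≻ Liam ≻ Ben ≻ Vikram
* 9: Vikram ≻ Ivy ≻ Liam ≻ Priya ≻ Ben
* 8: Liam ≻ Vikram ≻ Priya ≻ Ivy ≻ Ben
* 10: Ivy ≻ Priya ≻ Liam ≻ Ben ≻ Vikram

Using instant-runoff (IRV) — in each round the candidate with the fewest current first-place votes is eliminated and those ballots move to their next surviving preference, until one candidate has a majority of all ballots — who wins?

Round 1: Vikram 16, Priya 9, Ben 0, Liam 23, Ivy 19. Ben eliminated.
Round 2: Vikram 16, Priya 9, Liam 23, Ivy 19. Priya eliminated.
Round 3: Vikram 16, Liam 23, Ivy 28. Vikram eliminated.
Round 4: Liam 30, Ivy 37. Ivy has a majority (≥34).

Ivy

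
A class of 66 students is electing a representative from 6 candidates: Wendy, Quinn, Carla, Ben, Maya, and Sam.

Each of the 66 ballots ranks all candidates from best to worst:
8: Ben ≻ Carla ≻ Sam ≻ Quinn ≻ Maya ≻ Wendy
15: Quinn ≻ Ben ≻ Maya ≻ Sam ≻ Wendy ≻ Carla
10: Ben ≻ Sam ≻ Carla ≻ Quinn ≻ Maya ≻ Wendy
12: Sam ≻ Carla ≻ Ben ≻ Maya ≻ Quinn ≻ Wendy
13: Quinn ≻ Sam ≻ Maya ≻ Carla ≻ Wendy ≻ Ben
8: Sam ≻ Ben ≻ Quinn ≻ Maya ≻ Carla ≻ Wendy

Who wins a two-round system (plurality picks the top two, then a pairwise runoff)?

Sam

Round 1 first-place votes: Wendy 0, Quinn 28, Carla 0, Ben 18, Maya 0, Sam 20. Quinn and Sam advance.
Runoff: Quinn is ranked above Sam on 28 ballots, Sam above Quinn on 38.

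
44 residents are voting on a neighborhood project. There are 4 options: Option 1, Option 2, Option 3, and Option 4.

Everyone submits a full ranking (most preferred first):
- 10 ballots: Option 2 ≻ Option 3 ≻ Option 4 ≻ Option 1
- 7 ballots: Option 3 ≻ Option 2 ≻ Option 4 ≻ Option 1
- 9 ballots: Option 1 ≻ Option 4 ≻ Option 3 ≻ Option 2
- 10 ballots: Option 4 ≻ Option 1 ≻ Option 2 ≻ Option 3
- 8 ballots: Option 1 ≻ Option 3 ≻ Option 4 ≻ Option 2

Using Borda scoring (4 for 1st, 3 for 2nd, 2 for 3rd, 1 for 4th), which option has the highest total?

Option 4

Option 1: 10×1 + 7×1 + 9×4 + 10×3 + 8×4 = 115
Option 2: 10×4 + 7×3 + 9×1 + 10×2 + 8×1 = 98
Option 3: 10×3 + 7×4 + 9×2 + 10×1 + 8×3 = 110
Option 4: 10×2 + 7×2 + 9×3 + 10×4 + 8×2 = 117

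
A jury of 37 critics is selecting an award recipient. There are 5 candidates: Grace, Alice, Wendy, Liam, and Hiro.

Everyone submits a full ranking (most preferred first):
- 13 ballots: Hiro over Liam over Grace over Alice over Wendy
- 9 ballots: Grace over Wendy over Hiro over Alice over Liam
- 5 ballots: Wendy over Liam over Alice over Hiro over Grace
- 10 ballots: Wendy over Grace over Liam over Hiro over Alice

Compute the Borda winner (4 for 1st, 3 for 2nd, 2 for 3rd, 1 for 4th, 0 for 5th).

Grace

Grace: 13×2 + 9×4 + 5×0 + 10×3 = 92
Alice: 13×1 + 9×1 + 5×2 + 10×0 = 32
Wendy: 13×0 + 9×3 + 5×4 + 10×4 = 87
Liam: 13×3 + 9×0 + 5×3 + 10×2 = 74
Hiro: 13×4 + 9×2 + 5×1 + 10×1 = 85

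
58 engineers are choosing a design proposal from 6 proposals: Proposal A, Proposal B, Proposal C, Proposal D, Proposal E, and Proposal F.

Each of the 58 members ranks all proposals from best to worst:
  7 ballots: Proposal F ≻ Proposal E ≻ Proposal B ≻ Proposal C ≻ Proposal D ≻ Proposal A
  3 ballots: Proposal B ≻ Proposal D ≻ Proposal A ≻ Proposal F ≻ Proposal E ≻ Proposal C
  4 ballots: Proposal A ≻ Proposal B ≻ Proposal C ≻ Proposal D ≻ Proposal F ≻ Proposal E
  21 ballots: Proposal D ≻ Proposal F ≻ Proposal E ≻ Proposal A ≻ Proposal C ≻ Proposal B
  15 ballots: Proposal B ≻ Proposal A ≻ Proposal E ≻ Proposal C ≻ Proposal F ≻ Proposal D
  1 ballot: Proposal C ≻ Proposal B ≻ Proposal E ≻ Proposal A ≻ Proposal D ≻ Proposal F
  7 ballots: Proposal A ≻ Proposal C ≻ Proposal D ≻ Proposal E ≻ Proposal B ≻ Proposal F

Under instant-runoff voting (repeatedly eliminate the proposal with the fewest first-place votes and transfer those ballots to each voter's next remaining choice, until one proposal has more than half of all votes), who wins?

Proposal B

Round 1: Proposal A 11, Proposal B 18, Proposal C 1, Proposal D 21, Proposal E 0, Proposal F 7. Proposal E eliminated.
Round 2: Proposal A 11, Proposal B 18, Proposal C 1, Proposal D 21, Proposal F 7. Proposal C eliminated.
Round 3: Proposal A 11, Proposal B 19, Proposal D 21, Proposal F 7. Proposal F eliminated.
Round 4: Proposal A 11, Proposal B 26, Proposal D 21. Proposal A eliminated.
Round 5: Proposal B 30, Proposal D 28. Proposal B has a majority (≥30).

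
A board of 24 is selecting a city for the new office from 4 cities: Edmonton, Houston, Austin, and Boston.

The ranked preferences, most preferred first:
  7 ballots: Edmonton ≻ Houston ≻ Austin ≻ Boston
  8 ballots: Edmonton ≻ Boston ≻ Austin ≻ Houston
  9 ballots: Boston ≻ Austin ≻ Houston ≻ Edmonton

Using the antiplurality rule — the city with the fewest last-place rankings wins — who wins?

Austin

Last-place votes: Edmonton 9, Houston 8, Austin 0, Boston 7.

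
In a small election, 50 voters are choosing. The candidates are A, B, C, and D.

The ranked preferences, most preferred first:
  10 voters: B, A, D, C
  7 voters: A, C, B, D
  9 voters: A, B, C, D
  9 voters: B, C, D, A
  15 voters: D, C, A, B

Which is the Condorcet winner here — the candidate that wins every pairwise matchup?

A vs B: 31–19
A vs C: 26–24
A vs D: 26–24
A beats every other candidate.

A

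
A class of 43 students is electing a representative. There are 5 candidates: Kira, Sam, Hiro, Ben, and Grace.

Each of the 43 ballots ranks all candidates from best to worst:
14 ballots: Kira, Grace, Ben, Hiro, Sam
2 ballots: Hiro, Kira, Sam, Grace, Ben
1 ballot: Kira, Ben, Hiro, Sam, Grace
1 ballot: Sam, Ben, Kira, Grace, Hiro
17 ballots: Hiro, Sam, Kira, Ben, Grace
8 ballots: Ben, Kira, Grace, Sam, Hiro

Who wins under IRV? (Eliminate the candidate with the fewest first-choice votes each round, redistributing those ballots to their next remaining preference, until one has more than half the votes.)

Round 1: Kira 15, Sam 1, Hiro 19, Ben 8, Grace 0. Grace eliminated.
Round 2: Kira 15, Sam 1, Hiro 19, Ben 8. Sam eliminated.
Round 3: Kira 15, Hiro 19, Ben 9. Ben eliminated.
Round 4: Kira 24, Hiro 19. Kira has a majority (≥22).

Kira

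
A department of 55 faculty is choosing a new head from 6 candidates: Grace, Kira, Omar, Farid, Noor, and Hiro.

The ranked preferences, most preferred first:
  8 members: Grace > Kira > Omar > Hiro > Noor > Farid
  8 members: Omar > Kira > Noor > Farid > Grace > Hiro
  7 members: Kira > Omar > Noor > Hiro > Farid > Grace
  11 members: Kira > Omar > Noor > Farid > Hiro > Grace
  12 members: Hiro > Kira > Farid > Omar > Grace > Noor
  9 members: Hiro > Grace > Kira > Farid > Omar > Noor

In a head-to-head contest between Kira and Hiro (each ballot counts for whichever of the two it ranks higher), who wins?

Kira is ranked above Hiro on 34 ballots; Hiro above Kira on 21.

Kira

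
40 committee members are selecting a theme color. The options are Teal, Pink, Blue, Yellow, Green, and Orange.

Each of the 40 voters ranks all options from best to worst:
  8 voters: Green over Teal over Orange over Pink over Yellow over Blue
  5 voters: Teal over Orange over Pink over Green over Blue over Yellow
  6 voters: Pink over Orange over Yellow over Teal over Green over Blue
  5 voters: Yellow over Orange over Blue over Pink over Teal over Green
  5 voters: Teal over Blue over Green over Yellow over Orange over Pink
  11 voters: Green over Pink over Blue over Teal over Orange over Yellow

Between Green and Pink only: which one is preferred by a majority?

Green

Green is ranked above Pink on 24 ballots; Pink above Green on 16.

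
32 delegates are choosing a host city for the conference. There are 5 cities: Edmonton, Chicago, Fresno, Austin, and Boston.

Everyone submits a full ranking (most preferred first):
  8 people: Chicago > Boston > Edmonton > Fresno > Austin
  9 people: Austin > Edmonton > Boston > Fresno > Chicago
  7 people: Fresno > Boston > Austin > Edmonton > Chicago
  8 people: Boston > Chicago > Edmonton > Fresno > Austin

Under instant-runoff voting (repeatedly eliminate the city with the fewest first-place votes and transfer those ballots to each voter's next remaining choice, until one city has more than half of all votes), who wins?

Round 1: Edmonton 0, Chicago 8, Fresno 7, Austin 9, Boston 8. Edmonton eliminated.
Round 2: Chicago 8, Fresno 7, Austin 9, Boston 8. Fresno eliminated.
Round 3: Chicago 8, Austin 9, Boston 15. Chicago eliminated.
Round 4: Austin 9, Boston 23. Boston has a majority (≥17).

Boston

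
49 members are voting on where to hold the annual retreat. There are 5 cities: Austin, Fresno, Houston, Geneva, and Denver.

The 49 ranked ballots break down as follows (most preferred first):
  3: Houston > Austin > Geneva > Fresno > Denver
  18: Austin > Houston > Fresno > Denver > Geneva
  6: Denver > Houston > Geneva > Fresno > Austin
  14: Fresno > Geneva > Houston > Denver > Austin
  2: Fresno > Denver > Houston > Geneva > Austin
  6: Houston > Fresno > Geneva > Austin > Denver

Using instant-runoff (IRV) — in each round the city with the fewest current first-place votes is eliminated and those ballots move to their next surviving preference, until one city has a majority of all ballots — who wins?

Round 1: Austin 18, Fresno 16, Houston 9, Geneva 0, Denver 6. Geneva eliminated.
Round 2: Austin 18, Fresno 16, Houston 9, Denver 6. Denver eliminated.
Round 3: Austin 18, Fresno 16, Houston 15. Houston eliminated.
Round 4: Austin 21, Fresno 28. Fresno has a majority (≥25).

Fresno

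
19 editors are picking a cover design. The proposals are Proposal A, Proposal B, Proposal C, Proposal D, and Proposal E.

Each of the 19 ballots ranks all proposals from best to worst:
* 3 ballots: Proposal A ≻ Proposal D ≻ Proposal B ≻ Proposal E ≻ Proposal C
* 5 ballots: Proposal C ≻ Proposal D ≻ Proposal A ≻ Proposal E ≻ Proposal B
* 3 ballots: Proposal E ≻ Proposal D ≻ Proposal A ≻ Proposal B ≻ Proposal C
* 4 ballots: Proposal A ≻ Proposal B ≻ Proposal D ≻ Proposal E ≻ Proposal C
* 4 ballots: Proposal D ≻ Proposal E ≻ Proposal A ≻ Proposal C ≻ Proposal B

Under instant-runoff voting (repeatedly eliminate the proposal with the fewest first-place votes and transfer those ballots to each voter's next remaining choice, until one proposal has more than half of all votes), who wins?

Round 1: Proposal A 7, Proposal B 0, Proposal C 5, Proposal D 4, Proposal E 3. Proposal B eliminated.
Round 2: Proposal A 7, Proposal C 5, Proposal D 4, Proposal E 3. Proposal E eliminated.
Round 3: Proposal A 7, Proposal C 5, Proposal D 7. Proposal C eliminated.
Round 4: Proposal A 7, Proposal D 12. Proposal D has a majority (≥10).

Proposal D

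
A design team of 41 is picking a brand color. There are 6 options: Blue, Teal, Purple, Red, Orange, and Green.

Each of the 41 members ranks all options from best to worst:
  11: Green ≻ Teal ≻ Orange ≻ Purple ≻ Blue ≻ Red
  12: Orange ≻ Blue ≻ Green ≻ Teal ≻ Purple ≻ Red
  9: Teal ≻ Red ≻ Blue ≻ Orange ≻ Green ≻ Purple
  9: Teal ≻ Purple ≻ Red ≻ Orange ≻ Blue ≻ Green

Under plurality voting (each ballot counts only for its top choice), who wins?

Teal

First-place votes: Blue 0, Teal 18, Purple 0, Red 0, Orange 12, Green 11.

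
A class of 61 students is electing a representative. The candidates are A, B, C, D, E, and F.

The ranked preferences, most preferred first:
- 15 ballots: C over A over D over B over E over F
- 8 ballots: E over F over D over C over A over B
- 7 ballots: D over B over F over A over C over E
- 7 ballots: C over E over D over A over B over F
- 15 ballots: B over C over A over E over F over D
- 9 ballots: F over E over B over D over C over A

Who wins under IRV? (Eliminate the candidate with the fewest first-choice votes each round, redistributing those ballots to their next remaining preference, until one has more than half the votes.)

B

Round 1: A 0, B 15, C 22, D 7, E 8, F 9. A eliminated.
Round 2: B 15, C 22, D 7, E 8, F 9. D eliminated.
Round 3: B 22, C 22, E 8, F 9. E eliminated.
Round 4: B 22, C 22, F 17. F eliminated.
Round 5: B 31, C 30. B has a majority (≥31).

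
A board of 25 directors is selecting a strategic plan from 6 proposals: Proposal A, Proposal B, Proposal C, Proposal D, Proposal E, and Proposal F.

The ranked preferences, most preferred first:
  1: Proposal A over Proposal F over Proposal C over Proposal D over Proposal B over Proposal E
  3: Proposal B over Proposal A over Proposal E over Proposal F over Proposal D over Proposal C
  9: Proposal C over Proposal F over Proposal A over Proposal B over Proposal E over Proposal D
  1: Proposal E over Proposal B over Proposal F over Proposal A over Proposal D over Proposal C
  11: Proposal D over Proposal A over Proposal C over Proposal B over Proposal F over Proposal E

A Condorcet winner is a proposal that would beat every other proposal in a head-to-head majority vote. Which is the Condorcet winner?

Proposal A vs Proposal B: 21–4
Proposal A vs Proposal C: 16–9
Proposal A vs Proposal D: 14–11
Proposal A vs Proposal E: 24–1
Proposal A vs Proposal F: 15–10
Proposal A beats every other proposal.

Proposal A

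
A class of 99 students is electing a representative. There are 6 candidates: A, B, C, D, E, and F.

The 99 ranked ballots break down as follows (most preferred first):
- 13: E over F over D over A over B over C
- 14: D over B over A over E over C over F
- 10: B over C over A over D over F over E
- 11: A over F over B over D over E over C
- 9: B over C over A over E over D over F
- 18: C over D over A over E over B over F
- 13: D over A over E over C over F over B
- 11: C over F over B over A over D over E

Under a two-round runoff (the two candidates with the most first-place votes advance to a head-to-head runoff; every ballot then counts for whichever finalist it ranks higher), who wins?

D

Round 1 first-place votes: A 11, B 19, C 29, D 27, E 13, F 0. C and D advance.
Runoff: C is ranked above D on 48 ballots, D above C on 51.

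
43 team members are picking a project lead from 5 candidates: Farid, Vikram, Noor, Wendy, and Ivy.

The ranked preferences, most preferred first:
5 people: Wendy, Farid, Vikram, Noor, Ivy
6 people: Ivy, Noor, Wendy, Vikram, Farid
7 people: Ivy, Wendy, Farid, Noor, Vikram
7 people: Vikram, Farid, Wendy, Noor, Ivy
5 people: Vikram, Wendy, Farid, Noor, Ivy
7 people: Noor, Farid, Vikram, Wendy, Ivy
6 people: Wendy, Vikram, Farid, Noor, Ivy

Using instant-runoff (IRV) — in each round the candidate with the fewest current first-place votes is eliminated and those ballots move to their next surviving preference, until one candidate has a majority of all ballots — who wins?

Vikram

Round 1: Farid 0, Vikram 12, Noor 7, Wendy 11, Ivy 13. Farid eliminated.
Round 2: Vikram 12, Noor 7, Wendy 11, Ivy 13. Noor eliminated.
Round 3: Vikram 19, Wendy 11, Ivy 13. Wendy eliminated.
Round 4: Vikram 30, Ivy 13. Vikram has a majority (≥22).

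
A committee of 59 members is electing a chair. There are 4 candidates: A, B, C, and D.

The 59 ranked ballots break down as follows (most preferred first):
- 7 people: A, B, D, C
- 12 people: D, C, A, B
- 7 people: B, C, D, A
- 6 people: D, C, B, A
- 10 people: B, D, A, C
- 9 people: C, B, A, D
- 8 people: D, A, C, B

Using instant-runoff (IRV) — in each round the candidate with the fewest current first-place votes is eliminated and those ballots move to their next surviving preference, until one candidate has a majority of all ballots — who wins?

B

Round 1: A 7, B 17, C 9, D 26. A eliminated.
Round 2: B 24, C 9, D 26. C eliminated.
Round 3: B 33, D 26. B has a majority (≥30).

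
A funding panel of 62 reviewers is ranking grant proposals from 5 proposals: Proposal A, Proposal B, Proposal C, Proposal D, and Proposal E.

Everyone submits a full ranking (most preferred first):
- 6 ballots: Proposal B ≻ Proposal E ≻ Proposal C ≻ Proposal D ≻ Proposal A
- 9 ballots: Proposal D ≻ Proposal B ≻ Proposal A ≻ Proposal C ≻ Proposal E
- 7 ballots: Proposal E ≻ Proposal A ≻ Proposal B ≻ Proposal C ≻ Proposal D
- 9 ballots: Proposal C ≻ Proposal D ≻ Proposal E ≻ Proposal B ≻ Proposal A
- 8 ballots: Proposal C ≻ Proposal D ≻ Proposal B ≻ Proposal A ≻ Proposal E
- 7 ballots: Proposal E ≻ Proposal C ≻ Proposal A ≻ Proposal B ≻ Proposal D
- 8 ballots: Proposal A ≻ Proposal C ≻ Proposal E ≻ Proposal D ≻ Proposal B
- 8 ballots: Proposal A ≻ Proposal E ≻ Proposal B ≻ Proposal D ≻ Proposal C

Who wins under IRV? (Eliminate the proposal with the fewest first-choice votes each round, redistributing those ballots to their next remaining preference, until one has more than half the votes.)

Round 1: Proposal A 16, Proposal B 6, Proposal C 17, Proposal D 9, Proposal E 14. Proposal B eliminated.
Round 2: Proposal A 16, Proposal C 17, Proposal D 9, Proposal E 20. Proposal D eliminated.
Round 3: Proposal A 25, Proposal C 17, Proposal E 20. Proposal C eliminated.
Round 4: Proposal A 33, Proposal E 29. Proposal A has a majority (≥32).

Proposal A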